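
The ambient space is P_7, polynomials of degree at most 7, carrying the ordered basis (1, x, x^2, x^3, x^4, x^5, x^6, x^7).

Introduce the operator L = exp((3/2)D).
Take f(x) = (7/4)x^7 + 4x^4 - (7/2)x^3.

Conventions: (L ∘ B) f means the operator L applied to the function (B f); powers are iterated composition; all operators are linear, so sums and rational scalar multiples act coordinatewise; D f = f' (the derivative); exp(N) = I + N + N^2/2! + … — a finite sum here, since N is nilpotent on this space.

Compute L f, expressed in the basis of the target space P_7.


order-1 term: (147/8)x^6 + 24x^3 - (63/4)x^2
order-2 term: (1323/16)x^5 + 54x^2 - (189/8)x
order-3 term: (6615/32)x^4 + 54x - 189/16
order-4 term: (19845/64)x^3 + 81/4
order-5 term: (35721/128)x^2
order-6 term: (35721/256)x
order-7 term: 15309/512
the series for exp((3/2)D) f terminates at order 7
exp((3/2)D) f = (7/4)x^7 + (147/8)x^6 + (1323/16)x^5 + (6743/32)x^4 + (21157/64)x^3 + (40617/128)x^2 + (43497/256)x + 19629/512

g(x) = (7/4)x^7 + (147/8)x^6 + (1323/16)x^5 + (6743/32)x^4 + (21157/64)x^3 + (40617/128)x^2 + (43497/256)x + 19629/512


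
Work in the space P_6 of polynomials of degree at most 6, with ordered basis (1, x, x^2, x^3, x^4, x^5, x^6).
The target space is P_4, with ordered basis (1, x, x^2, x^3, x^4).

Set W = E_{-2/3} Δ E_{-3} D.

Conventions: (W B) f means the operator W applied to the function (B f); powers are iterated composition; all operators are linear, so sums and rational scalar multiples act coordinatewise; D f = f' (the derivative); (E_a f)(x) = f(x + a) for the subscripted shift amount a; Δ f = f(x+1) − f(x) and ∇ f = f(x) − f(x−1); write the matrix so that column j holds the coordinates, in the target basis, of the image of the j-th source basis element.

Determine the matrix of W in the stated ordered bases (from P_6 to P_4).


image of 1: 0
image of x: 0
image of x^2: 2
image of x^3: 6x - 19
image of x^4: 12x^2 - 76x + 364/3
image of x^5: 20x^3 - 190x^2 + (1820/3)x - 17575/27
image of x^6: 30x^4 - 380x^3 + 1820x^2 - (35150/9)x + 85522/27
each image's coordinates form column j of the matrix

the matrix is [[0, 0, 2, -19, 364/3, -17575/27, 85522/27]; [0, 0, 0, 6, -76, 1820/3, -35150/9]; [0, 0, 0, 0, 12, -190, 1820]; [0, 0, 0, 0, 0, 20, -380]; [0, 0, 0, 0, 0, 0, 30]] (rows listed top to bottom)


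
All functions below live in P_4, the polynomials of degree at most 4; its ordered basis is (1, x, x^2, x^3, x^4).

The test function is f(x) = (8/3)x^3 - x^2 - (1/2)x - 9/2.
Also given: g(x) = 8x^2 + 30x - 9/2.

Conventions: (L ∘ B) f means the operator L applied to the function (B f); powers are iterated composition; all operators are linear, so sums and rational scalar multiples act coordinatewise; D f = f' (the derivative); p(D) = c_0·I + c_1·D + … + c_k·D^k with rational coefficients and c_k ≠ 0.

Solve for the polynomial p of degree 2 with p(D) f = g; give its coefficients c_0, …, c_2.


p(D) = D + 2·D^2, i.e. c_0 = 0, c_1 = 1, c_2 = 2

D^0 f = (8/3)x^3 - x^2 - (1/2)x - 9/2
D^1 f = 8x^2 - 2x - 1/2
D^2 f = 16x - 2
matching coefficients of g against c_0 f + c_1 Df + … from the top degree down determines the c_i
solution: c_0 = 0, c_1 = 1, c_2 = 2


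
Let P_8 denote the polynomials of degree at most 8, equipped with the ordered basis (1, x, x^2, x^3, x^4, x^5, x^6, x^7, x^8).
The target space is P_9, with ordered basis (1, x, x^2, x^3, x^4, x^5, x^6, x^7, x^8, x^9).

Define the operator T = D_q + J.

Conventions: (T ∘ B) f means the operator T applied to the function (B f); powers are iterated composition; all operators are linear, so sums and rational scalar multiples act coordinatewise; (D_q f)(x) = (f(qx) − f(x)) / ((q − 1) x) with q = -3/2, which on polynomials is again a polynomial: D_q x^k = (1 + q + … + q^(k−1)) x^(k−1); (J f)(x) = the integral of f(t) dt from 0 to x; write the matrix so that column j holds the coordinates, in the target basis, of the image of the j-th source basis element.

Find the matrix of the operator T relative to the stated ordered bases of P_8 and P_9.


image of 1: x
image of x: (1/2)x^2 + 1
image of x^2: (1/3)x^3 - (1/2)x
image of x^3: (1/4)x^4 + (7/4)x^2
image of x^4: (1/5)x^5 - (13/8)x^3
image of x^5: (1/6)x^6 + (55/16)x^4
image of x^6: (1/7)x^7 - (133/32)x^5
image of x^7: (1/8)x^8 + (463/64)x^6
image of x^8: (1/9)x^9 - (1261/128)x^7
each image's coordinates form column j of the matrix

the matrix is [[0, 1, 0, 0, 0, 0, 0, 0, 0]; [1, 0, -1/2, 0, 0, 0, 0, 0, 0]; [0, 1/2, 0, 7/4, 0, 0, 0, 0, 0]; [0, 0, 1/3, 0, -13/8, 0, 0, 0, 0]; [0, 0, 0, 1/4, 0, 55/16, 0, 0, 0]; [0, 0, 0, 0, 1/5, 0, -133/32, 0, 0]; [0, 0, 0, 0, 0, 1/6, 0, 463/64, 0]; [0, 0, 0, 0, 0, 0, 1/7, 0, -1261/128]; [0, 0, 0, 0, 0, 0, 0, 1/8, 0]; [0, 0, 0, 0, 0, 0, 0, 0, 1/9]] (rows listed top to bottom)


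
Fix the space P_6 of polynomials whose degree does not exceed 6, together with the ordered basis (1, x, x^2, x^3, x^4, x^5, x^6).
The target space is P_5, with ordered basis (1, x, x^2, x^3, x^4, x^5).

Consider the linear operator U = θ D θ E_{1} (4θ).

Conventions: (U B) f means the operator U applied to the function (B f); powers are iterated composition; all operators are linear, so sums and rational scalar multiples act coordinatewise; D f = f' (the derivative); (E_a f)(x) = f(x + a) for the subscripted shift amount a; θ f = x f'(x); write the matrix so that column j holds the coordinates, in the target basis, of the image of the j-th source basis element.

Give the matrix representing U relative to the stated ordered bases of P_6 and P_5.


image of 1: 0
image of x: 0
image of x^2: 32x
image of x^3: 216x^2 + 144x
image of x^4: 768x^3 + 1152x^2 + 384x
image of x^5: 2000x^4 + 4800x^3 + 3600x^2 + 800x
image of x^6: 4320x^5 + 14400x^4 + 17280x^3 + 8640x^2 + 1440x
each image's coordinates form column j of the matrix

the matrix is [[0, 0, 0, 0, 0, 0, 0]; [0, 0, 32, 144, 384, 800, 1440]; [0, 0, 0, 216, 1152, 3600, 8640]; [0, 0, 0, 0, 768, 4800, 17280]; [0, 0, 0, 0, 0, 2000, 14400]; [0, 0, 0, 0, 0, 0, 4320]] (rows listed top to bottom)


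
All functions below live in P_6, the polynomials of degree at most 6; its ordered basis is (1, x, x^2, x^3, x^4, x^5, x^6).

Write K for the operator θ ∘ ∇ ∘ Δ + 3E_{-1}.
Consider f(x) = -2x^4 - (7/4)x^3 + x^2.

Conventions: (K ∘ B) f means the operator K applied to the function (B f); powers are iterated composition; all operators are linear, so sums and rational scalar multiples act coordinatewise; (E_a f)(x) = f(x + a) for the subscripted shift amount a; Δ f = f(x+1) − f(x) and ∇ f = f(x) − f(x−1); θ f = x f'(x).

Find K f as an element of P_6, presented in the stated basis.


the result is g(x) = -6x^4 + (75/4)x^3 - (261/4)x^2 - (33/4)x + 9/4

Δ f = -8x^3 - (69/4)x^2 - (45/4)x - 11/4
∇ Δ f = -24x^2 - (21/2)x - 2
θ ∇ Δ f = -48x^2 - (21/2)x
E_{-1} f = -2x^4 + (25/4)x^3 - (23/4)x^2 + (3/4)x + 3/4
(3E_{-1}) f = -6x^4 + (75/4)x^3 - (69/4)x^2 + (9/4)x + 9/4
(θ ∘ ∇ ∘ Δ + 3E_{-1}) f = -6x^4 + (75/4)x^3 - (261/4)x^2 - (33/4)x + 9/4


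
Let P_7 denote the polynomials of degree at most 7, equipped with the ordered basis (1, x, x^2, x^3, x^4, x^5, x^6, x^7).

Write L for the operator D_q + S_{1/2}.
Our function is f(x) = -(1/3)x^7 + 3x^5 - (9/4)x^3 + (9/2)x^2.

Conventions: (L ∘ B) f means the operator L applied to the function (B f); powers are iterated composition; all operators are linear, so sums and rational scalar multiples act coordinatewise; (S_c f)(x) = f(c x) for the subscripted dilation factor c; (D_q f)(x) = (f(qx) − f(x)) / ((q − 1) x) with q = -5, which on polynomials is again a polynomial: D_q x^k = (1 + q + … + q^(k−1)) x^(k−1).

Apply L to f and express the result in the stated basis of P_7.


D_q f = -(13021/3)x^6 + 1563x^4 - (189/4)x^2 - 18x
S_{1/2} f = -(1/384)x^7 + (3/32)x^5 - (9/32)x^3 + (9/8)x^2
(D_q + S_{1/2}) f = -(1/384)x^7 - (13021/3)x^6 + (3/32)x^5 + 1563x^4 - (9/32)x^3 - (369/8)x^2 - 18x

g(x) = -(1/384)x^7 - (13021/3)x^6 + (3/32)x^5 + 1563x^4 - (9/32)x^3 - (369/8)x^2 - 18x


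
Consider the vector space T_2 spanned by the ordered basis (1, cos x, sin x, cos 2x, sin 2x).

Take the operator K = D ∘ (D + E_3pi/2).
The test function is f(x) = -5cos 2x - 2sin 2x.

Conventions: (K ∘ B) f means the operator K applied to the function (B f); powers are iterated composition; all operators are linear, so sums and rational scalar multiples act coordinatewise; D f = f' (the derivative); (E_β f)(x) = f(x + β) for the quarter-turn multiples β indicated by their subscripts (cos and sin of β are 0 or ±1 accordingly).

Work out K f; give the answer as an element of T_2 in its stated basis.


g(x) = 24cos 2x - 2sin 2x

D f = -4cos 2x + 10sin 2x
E_3pi/2 f = 5cos 2x + 2sin 2x
(D + E_3pi/2) f = cos 2x + 12sin 2x
D (D + E_3pi/2) f = 24cos 2x - 2sin 2x


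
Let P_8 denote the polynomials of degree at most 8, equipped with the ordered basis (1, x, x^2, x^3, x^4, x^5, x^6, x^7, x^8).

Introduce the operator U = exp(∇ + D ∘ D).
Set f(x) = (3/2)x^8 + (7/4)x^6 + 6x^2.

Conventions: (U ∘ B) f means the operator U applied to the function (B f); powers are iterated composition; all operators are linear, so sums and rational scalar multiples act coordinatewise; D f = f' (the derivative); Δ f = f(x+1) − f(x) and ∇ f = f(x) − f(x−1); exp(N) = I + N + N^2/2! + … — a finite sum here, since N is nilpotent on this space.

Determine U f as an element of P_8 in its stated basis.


the image equals g(x) = (3/2)x^8 + 12x^7 + (343/4)x^6 + (861/2)x^5 + (2835/2)x^4 + 3703x^3 + (25077/4)x^2 + 6609x + 13431/4

order-1 term: 12x^7 + 42x^6 + (189/2)x^5 - (315/4)x^4 + 119x^3 - (273/4)x^2 + (69/2)x + 11/4
order-2 term: 42x^6 + 252x^5 + (3045/4)x^4 + 525x^3 + (903/4)x^2 - (399/2)x + 457/4
order-3 term: 84x^5 + 630x^4 + 2135x^3 + (5355/2)x^2 + (2709/2)x
order-4 term: 105x^4 + 840x^3 + (11025/4)x^2 + 3465x + 5621/4
order-5 term: 84x^3 + 630x^2 + (3381/2)x + 5565/4
order-6 term: 42x^2 + 252x + 1603/4
order-7 term: 12x + 42
order-8 term: 3/2
the series for exp(∇ + D ∘ D) f terminates at order 8
exp(∇ + D ∘ D) f = (3/2)x^8 + 12x^7 + (343/4)x^6 + (861/2)x^5 + (2835/2)x^4 + 3703x^3 + (25077/4)x^2 + 6609x + 13431/4


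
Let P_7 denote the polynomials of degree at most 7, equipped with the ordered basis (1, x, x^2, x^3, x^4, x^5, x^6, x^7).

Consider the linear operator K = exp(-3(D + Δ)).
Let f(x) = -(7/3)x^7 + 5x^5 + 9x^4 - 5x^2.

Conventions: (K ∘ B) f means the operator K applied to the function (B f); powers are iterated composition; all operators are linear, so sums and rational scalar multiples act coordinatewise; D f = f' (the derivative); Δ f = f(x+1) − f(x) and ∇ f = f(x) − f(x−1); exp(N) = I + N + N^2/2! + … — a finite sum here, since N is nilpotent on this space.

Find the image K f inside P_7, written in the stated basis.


order-1 term: 98x^6 + 147x^5 + 95x^4 - 121x^3 - 165x^2 - 74x - 20
order-2 term: -1764x^5 - 4410x^4 - 6285x^3 - 4176x^2 - 1020x + 141
order-3 term: 17640x^4 + 52920x^3 + 81810x^2 + 62019x + 18675
order-4 term: -105840x^3 - 317520x^2 - 417420x - 207306
order-5 term: 381024x^2 + 952560x + 754920
order-6 term: -762048x - 1143072
order-7 term: 653184
the series for exp(-3(D + Δ)) f terminates at order 7
exp(-3(D + Δ)) f = -(7/3)x^7 + 98x^6 - 1612x^5 + 13334x^4 - 59326x^3 + 140968x^2 - 165983x + 76522

g(x) = -(7/3)x^7 + 98x^6 - 1612x^5 + 13334x^4 - 59326x^3 + 140968x^2 - 165983x + 76522


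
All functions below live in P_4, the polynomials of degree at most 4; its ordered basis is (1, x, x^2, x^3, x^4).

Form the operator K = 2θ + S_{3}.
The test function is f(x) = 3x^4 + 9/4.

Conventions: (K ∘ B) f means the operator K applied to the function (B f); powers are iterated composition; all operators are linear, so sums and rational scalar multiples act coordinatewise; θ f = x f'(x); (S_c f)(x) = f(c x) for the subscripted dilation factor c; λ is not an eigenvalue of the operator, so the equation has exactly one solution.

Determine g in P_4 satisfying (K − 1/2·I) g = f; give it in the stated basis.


write g with unknown coordinates in the stated basis and equate coefficients in (K − 1/2·I) g = f
solving from the highest basis element down gives g = (2/59)x^4 + 9/2
check: K g = (178/59)x^4 + 9/2
so K g − 1/2·g = 3x^4 + 9/4 = f ✓

g(x) = (2/59)x^4 + 9/2


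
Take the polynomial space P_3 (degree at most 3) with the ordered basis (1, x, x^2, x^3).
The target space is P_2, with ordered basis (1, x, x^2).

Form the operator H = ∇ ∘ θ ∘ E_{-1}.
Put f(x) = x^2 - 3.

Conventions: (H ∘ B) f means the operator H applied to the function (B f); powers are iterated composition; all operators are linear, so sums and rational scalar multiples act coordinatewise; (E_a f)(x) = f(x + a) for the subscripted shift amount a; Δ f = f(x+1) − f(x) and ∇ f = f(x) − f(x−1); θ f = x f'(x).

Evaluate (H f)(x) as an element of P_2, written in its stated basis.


the image equals g(x) = 4x - 4

E_{-1} f = x^2 - 2x - 2
θ E_{-1} f = 2x^2 - 2x
∇ θ E_{-1} f = 4x - 4


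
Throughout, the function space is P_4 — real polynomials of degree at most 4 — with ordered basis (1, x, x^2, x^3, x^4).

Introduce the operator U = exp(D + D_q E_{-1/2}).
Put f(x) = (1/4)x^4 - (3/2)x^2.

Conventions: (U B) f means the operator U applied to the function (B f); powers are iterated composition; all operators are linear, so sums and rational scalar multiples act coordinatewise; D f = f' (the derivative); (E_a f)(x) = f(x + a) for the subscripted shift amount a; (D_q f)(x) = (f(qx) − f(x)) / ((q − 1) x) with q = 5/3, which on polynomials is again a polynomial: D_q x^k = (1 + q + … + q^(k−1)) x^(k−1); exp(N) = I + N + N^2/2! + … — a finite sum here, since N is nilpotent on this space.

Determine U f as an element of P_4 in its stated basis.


order-1 term: (95/27)x^3 - (49/18)x^2 - 6x + 11/8
order-2 term: (3610/243)x^2 - (241/18)x - 239/72
order-3 term: (50540/2187)x - 10117/729
order-4 term: 25270/2187
the series for exp(D + D_q E_{-1/2}) f terminates at order 4
exp(D + D_q E_{-1/2}) f = (1/4)x^4 + (95/27)x^3 + (2584/243)x^2 + (16273/4374)x - 18667/4374

g(x) = (1/4)x^4 + (95/27)x^3 + (2584/243)x^2 + (16273/4374)x - 18667/4374


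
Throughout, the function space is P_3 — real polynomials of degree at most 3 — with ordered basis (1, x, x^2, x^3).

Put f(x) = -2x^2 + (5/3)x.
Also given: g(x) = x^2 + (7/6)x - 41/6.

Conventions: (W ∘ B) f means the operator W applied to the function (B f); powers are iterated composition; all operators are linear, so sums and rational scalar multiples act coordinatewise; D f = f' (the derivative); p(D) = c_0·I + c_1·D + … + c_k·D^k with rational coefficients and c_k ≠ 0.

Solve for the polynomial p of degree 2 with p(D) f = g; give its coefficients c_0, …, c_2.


D^0 f = -2x^2 + (5/3)x
D^1 f = -4x + 5/3
D^2 f = -4
matching coefficients of g against c_0 f + c_1 Df + … from the top degree down determines the c_i
solution: c_0 = -1/2, c_1 = -1/2, c_2 = 3/2

c_0 = -1/2, c_1 = -1/2, c_2 = 3/2


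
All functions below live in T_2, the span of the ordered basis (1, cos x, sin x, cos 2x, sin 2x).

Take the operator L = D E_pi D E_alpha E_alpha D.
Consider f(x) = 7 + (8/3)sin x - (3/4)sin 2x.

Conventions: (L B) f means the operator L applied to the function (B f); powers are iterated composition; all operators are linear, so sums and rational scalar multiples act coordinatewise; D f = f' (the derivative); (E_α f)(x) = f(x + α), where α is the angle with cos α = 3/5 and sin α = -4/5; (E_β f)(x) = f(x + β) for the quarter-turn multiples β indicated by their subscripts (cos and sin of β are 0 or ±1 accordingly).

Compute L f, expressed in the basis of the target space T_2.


D f = (8/3)cos x - (3/2)cos 2x
E_alpha D f = (8/5)cos x + (32/15)sin x + (21/50)cos 2x - (36/25)sin 2x
E_alpha E_alpha D f = -(56/75)cos x + (64/25)sin x + (1581/1250)cos 2x + (504/625)sin 2x
D (E_alpha E_alpha D) f = (64/25)cos x + (56/75)sin x + (1008/625)cos 2x - (1581/625)sin 2x
E_pi D (E_alpha E_alpha D) f = -(64/25)cos x - (56/75)sin x + (1008/625)cos 2x - (1581/625)sin 2x
D (E_pi D E_alpha E_alpha D) f = -(56/75)cos x + (64/25)sin x - (3162/625)cos 2x - (2016/625)sin 2x

the result is g(x) = -(56/75)cos x + (64/25)sin x - (3162/625)cos 2x - (2016/625)sin 2x


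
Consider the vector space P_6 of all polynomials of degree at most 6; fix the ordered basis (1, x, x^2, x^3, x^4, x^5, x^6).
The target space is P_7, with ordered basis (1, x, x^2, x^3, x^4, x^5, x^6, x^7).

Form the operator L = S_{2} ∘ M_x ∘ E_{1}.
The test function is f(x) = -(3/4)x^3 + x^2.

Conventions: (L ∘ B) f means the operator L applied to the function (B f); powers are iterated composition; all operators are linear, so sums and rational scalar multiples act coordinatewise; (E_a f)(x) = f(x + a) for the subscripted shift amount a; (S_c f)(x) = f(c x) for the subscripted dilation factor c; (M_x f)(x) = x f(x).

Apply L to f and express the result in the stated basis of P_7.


the image equals g(x) = -12x^4 - 10x^3 - x^2 + (1/2)x

E_{1} f = -(3/4)x^3 - (5/4)x^2 - (1/4)x + 1/4
M_x E_{1} f = -(3/4)x^4 - (5/4)x^3 - (1/4)x^2 + (1/4)x
S_{2} (M_x ∘ E_{1}) f = -12x^4 - 10x^3 - x^2 + (1/2)x


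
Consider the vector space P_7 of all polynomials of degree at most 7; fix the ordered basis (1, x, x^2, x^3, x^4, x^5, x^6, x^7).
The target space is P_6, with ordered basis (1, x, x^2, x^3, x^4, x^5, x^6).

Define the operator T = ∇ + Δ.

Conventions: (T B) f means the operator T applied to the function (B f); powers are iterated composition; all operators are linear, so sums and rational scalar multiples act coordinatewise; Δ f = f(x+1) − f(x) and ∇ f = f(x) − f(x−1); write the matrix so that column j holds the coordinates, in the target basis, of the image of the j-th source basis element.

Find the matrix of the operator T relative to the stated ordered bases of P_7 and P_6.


image of 1: 0
image of x: 2
image of x^2: 4x
image of x^3: 6x^2 + 2
image of x^4: 8x^3 + 8x
image of x^5: 10x^4 + 20x^2 + 2
image of x^6: 12x^5 + 40x^3 + 12x
image of x^7: 14x^6 + 70x^4 + 42x^2 + 2
each image's coordinates form column j of the matrix

the matrix is [[0, 2, 0, 2, 0, 2, 0, 2]; [0, 0, 4, 0, 8, 0, 12, 0]; [0, 0, 0, 6, 0, 20, 0, 42]; [0, 0, 0, 0, 8, 0, 40, 0]; [0, 0, 0, 0, 0, 10, 0, 70]; [0, 0, 0, 0, 0, 0, 12, 0]; [0, 0, 0, 0, 0, 0, 0, 14]] (rows listed top to bottom)


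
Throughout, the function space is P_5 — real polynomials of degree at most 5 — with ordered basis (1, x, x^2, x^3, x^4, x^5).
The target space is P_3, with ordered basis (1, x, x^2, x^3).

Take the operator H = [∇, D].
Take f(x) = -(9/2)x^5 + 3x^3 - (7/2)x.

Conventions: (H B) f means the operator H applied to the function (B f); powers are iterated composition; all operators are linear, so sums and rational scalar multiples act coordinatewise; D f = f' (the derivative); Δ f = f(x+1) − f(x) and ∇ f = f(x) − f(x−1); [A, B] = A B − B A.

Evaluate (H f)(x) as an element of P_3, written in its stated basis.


the image equals g(x) = 0

D f = -(45/2)x^4 + 9x^2 - 7/2
∇ D f = -90x^3 + 135x^2 - 72x + 27/2
∇ f = -(45/2)x^4 + 45x^3 - 36x^2 + (27/2)x - 5
D ∇ f = -90x^3 + 135x^2 - 72x + 27/2
[∇, D] f = 0


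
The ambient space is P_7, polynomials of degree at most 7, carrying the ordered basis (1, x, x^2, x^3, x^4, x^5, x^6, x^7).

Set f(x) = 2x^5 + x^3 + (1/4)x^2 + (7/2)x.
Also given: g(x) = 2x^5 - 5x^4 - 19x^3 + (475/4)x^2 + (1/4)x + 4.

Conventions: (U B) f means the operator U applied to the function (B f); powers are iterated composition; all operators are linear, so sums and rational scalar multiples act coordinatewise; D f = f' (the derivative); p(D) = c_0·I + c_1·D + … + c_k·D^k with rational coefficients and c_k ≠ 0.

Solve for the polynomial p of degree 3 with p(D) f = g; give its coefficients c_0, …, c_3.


D^0 f = 2x^5 + x^3 + (1/4)x^2 + (7/2)x
D^1 f = 10x^4 + 3x^2 + (1/2)x + 7/2
D^2 f = 40x^3 + 6x + 1/2
D^3 f = 120x^2 + 6
matching coefficients of g against c_0 f + c_1 Df + … from the top degree down determines the c_i
solution: c_0 = 1, c_1 = -1/2, c_2 = -1/2, c_3 = 1

c_0 = 1, c_1 = -1/2, c_2 = -1/2, c_3 = 1


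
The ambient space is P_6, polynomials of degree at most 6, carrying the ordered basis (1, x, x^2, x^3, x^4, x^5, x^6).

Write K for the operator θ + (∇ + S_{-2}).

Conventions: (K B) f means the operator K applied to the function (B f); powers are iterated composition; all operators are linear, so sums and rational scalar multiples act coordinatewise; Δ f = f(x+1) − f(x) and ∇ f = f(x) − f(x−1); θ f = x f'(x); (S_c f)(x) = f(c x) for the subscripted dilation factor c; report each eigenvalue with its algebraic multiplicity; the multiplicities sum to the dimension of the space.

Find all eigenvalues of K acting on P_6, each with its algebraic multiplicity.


image of 1: 1
image of x: -x + 1
image of x^2: 6x^2 + 2x - 1
image of x^3: -5x^3 + 3x^2 - 3x + 1
image of x^4: 20x^4 + 4x^3 - 6x^2 + 4x - 1
image of x^5: -27x^5 + 5x^4 - 10x^3 + 10x^2 - 5x + 1
image of x^6: 70x^6 + 6x^5 - 15x^4 + 20x^3 - 15x^2 + 6x - 1
the matrix is upper triangular; its diagonal is (1, -1, 6, -5, 20, -27, 70)
for a triangular matrix the eigenvalues are the diagonal entries, with algebraic multiplicity their repetition count

λ = -27 (multiplicity 1), λ = -5 (multiplicity 1), λ = -1 (multiplicity 1), λ = 1 (multiplicity 1), λ = 6 (multiplicity 1), λ = 20 (multiplicity 1), λ = 70 (multiplicity 1)


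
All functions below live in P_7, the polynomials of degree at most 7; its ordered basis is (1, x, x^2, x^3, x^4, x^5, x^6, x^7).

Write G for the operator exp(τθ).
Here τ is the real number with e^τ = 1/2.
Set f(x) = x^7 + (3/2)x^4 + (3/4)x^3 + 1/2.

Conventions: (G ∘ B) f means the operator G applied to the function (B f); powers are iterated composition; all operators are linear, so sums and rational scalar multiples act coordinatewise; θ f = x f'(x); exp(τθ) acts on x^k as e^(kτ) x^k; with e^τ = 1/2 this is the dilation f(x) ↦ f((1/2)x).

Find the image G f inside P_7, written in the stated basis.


the result is g(x) = (1/128)x^7 + (3/32)x^4 + (3/32)x^3 + 1/2

exp(τθ) x^k = e^(kτ) x^k; with e^τ = 1/2 this sends x^k to (1/2)^k x^k
x^3 ↦ 1/8 x^3
x^4 ↦ 1/16 x^4
x^7 ↦ 1/128 x^7
applying this coordinatewise to f: exp(τθ) f = (1/128)x^7 + (3/32)x^4 + (3/32)x^3 + 1/2


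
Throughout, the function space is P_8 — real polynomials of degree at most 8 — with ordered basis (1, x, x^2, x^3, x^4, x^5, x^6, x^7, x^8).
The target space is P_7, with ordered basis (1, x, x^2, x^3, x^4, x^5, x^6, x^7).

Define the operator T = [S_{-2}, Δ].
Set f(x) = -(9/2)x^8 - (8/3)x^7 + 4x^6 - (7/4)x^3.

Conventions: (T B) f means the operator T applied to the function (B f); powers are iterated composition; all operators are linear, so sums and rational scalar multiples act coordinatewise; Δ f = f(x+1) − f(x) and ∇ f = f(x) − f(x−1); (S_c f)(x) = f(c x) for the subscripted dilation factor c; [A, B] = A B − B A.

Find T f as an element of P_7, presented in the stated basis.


the result is g(x) = 13824x^7 + 20608x^6 + 64896x^5 + 59280x^4 + 49568x^3 + 20697x^2 + (10641/2)x + 2143/4

Δ f = -36x^7 - (434/3)x^6 - 284x^5 - (1045/3)x^4 - (796/3)x^3 - (509/4)x^2 - (431/12)x - 59/12
S_{-2} Δ f = 4608x^7 - (27776/3)x^6 + 9088x^5 - (16720/3)x^4 + (6368/3)x^3 - 509x^2 + (431/6)x - 59/12
S_{-2} f = -1152x^8 + (1024/3)x^7 + 256x^6 + 14x^3
Δ S_{-2} f = -9216x^7 - (89600/3)x^6 - 55808x^5 - (194560/3)x^4 - (142336/3)x^3 - 21206x^2 - (15746/3)x - 1622/3
[S_{-2}, Δ] f = 13824x^7 + 20608x^6 + 64896x^5 + 59280x^4 + 49568x^3 + 20697x^2 + (10641/2)x + 2143/4


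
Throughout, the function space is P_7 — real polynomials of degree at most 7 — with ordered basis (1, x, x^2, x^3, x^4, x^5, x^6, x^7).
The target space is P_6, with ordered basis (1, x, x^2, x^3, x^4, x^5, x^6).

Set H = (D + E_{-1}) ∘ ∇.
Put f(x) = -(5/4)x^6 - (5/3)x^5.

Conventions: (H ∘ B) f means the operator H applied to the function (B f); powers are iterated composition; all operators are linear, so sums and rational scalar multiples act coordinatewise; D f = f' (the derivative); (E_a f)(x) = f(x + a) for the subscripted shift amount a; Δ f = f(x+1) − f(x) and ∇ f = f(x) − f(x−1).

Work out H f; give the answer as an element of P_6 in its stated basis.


the image equals g(x) = -(15/2)x^5 + (125/12)x^4 - (250/3)x^3 + (1675/12)x^2 - (310/3)x + 335/12

∇ f = -(15/2)x^5 + (125/12)x^4 - (25/3)x^3 + (25/12)x^2 + (5/6)x - 5/12
D ∇ f = -(75/2)x^4 + (125/3)x^3 - 25x^2 + (25/6)x + 5/6
E_{-1} ∇ f = -(15/2)x^5 + (575/12)x^4 - 125x^3 + (1975/12)x^2 - (215/2)x + 325/12
(D + E_{-1}) ∇ f = -(15/2)x^5 + (125/12)x^4 - (250/3)x^3 + (1675/12)x^2 - (310/3)x + 335/12


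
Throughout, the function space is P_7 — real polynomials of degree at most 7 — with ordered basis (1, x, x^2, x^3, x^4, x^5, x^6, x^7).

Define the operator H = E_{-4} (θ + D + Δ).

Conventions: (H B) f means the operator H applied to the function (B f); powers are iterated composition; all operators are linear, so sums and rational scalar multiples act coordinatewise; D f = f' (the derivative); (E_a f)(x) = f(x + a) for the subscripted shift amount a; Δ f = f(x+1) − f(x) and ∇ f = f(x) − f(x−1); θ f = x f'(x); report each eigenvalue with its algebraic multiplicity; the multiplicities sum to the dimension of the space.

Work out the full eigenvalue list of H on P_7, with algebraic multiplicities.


λ = 0 (multiplicity 1), λ = 1 (multiplicity 1), λ = 2 (multiplicity 1), λ = 3 (multiplicity 1), λ = 4 (multiplicity 1), λ = 5 (multiplicity 1), λ = 6 (multiplicity 1), λ = 7 (multiplicity 1)

image of 1: 0
image of x: x - 2
image of x^2: 2x^2 - 12x + 17
image of x^3: 3x^3 - 30x^2 + 99x - 107
image of x^4: 4x^4 - 56x^3 + 294x^2 - 684x + 593
image of x^5: 5x^5 - 90x^4 + 650x^3 - 2350x^2 + 4245x - 3059
image of x^6: 6x^6 - 132x^5 + 1215x^4 - 5980x^3 + 16575x^2 - 24498x + 15065
image of x^7: 7x^7 - 182x^6 + 2037x^5 - 12705x^4 + 47635x^3 - 107247x^2 + 134127x - 71819
the matrix is upper triangular; its diagonal is (0, 1, 2, 3, 4, 5, 6, 7)
for a triangular matrix the eigenvalues are the diagonal entries, with algebraic multiplicity their repetition count


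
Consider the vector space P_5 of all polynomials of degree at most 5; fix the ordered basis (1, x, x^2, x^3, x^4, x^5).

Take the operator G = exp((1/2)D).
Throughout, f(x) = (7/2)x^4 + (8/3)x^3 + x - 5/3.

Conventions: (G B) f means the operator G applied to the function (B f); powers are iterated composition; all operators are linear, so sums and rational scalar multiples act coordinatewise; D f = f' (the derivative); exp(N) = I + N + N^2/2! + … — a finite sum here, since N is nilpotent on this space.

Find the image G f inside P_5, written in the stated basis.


order-1 term: 7x^3 + 4x^2 + 1/2
order-2 term: (21/4)x^2 + 2x
order-3 term: (7/4)x + 1/3
order-4 term: 7/32
the series for exp((1/2)D) f terminates at order 4
exp((1/2)D) f = (7/2)x^4 + (29/3)x^3 + (37/4)x^2 + (19/4)x - 59/96

g(x) = (7/2)x^4 + (29/3)x^3 + (37/4)x^2 + (19/4)x - 59/96


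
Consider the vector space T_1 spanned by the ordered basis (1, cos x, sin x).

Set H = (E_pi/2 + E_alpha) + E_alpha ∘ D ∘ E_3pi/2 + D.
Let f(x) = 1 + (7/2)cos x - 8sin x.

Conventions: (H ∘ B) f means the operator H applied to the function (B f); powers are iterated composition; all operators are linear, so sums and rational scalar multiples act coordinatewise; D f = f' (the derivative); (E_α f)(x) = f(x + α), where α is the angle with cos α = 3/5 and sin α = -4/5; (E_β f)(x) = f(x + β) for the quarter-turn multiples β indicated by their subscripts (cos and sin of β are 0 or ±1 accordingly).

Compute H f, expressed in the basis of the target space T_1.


E_pi/2 f = 1 - 8cos x - (7/2)sin x
E_alpha f = 1 + (17/2)cos x - 2sin x
(E_pi/2 + E_alpha) f = 2 + (1/2)cos x - (11/2)sin x
E_3pi/2 f = 1 + 8cos x + (7/2)sin x
D E_3pi/2 f = (7/2)cos x - 8sin x
E_alpha D E_3pi/2 f = (17/2)cos x - 2sin x
D f = -8cos x - (7/2)sin x
((E_pi/2 + E_alpha) + E_alpha ∘ D ∘ E_3pi/2 + D) f = 2 + cos x - 11sin x

the result is g(x) = 2 + cos x - 11sin x


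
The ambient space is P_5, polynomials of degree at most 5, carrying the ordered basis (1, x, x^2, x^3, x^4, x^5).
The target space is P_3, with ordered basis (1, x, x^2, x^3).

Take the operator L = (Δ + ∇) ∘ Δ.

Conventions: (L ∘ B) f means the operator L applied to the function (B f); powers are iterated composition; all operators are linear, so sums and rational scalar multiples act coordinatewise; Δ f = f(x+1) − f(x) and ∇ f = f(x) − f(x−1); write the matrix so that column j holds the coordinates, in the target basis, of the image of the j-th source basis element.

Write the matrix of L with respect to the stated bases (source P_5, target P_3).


image of 1: 0
image of x: 0
image of x^2: 4
image of x^3: 12x + 6
image of x^4: 24x^2 + 24x + 16
image of x^5: 40x^3 + 60x^2 + 80x + 30
each image's coordinates form column j of the matrix

the matrix is [[0, 0, 4, 6, 16, 30]; [0, 0, 0, 12, 24, 80]; [0, 0, 0, 0, 24, 60]; [0, 0, 0, 0, 0, 40]] (rows listed top to bottom)


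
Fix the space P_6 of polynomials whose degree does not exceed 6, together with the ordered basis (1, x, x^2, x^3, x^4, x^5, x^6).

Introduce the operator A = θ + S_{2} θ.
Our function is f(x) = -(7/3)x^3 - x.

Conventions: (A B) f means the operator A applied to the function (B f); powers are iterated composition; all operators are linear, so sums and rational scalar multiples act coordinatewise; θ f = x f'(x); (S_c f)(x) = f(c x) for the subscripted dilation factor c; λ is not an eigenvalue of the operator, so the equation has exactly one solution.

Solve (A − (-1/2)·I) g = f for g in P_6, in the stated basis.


write g with unknown coordinates in the stated basis and equate coefficients in (A − (-1/2)·I) g = f
solving from the highest basis element down gives g = -(14/165)x^3 - (2/7)x
check: A g = -(126/55)x^3 - (6/7)x
so A g − (-1/2)·g = -(7/3)x^3 - x = f ✓

the image equals g(x) = -(14/165)x^3 - (2/7)x


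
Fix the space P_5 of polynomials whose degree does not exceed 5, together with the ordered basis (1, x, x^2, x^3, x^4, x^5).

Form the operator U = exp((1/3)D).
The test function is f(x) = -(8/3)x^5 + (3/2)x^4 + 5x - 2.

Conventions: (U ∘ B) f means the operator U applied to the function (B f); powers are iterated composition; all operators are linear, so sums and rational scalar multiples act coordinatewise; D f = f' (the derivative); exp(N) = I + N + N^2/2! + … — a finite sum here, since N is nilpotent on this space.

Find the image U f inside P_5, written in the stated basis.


order-1 term: -(40/9)x^4 + 2x^3 + 5/3
order-2 term: -(80/27)x^3 + x^2
order-3 term: -(80/81)x^2 + (2/9)x
order-4 term: -(40/243)x + 1/54
order-5 term: -8/729
the series for exp((1/3)D) f terminates at order 5
exp((1/3)D) f = -(8/3)x^5 - (53/18)x^4 - (26/27)x^3 + (1/81)x^2 + (1229/243)x - 475/1458

the result is g(x) = -(8/3)x^5 - (53/18)x^4 - (26/27)x^3 + (1/81)x^2 + (1229/243)x - 475/1458


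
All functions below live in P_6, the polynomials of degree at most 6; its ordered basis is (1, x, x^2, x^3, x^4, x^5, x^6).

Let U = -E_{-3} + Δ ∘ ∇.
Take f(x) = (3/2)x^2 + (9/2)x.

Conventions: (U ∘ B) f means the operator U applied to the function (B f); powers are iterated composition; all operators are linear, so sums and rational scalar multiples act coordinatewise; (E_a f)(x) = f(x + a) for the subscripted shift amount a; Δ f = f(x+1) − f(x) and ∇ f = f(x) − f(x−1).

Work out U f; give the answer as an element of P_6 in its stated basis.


E_{-3} f = (3/2)x^2 - (9/2)x
(-E_{-3}) f = -(3/2)x^2 + (9/2)x
∇ f = 3x + 3
Δ ∇ f = 3
(-E_{-3} + Δ ∘ ∇) f = -(3/2)x^2 + (9/2)x + 3

g(x) = -(3/2)x^2 + (9/2)x + 3


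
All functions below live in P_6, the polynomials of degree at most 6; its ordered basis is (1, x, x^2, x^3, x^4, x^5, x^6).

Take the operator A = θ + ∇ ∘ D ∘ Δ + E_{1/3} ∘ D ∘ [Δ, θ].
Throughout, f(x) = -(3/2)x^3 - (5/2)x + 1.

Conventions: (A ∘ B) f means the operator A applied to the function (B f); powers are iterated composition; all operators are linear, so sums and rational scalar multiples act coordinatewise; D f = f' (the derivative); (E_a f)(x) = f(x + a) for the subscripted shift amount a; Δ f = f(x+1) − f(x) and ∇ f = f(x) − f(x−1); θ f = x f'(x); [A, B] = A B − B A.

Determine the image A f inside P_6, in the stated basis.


the result is g(x) = -(9/2)x^3 - (23/2)x - 21

θ f = -(9/2)x^3 - (5/2)x
Δ f = -(9/2)x^2 - (9/2)x - 4
D Δ f = -9x - 9/2
∇ (D ∘ Δ) f = -9
θ f = -(9/2)x^3 - (5/2)x
Δ θ f = -(27/2)x^2 - (27/2)x - 7
Δ f = -(9/2)x^2 - (9/2)x - 4
θ Δ f = -9x^2 - (9/2)x
[Δ, θ] f = -(9/2)x^2 - 9x - 7
D [Δ, θ] f = -9x - 9
E_{1/3} D [Δ, θ] f = -9x - 12
(θ + ∇ ∘ D ∘ Δ + E_{1/3} ∘ D ∘ [Δ, θ]) f = -(9/2)x^3 - (23/2)x - 21


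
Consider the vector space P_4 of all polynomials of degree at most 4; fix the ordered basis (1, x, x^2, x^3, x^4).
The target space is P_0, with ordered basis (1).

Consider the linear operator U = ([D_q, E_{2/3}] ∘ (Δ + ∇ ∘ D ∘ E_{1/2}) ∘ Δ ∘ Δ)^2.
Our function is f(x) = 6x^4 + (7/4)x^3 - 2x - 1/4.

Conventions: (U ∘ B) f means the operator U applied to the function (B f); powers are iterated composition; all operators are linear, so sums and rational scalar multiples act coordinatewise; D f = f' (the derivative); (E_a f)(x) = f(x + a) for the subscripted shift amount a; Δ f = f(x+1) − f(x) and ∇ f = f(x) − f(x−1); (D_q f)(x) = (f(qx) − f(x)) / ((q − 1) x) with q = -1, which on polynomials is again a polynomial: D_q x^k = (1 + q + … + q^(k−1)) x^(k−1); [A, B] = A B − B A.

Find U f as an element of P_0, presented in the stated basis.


Δ f = 24x^3 + (165/4)x^2 + (117/4)x + 23/4
Δ Δ f = 72x^2 + (309/2)x + 189/2
Δ (Δ ∘ Δ) f = 144x + 453/2
E_{1/2} (Δ ∘ Δ) f = 72x^2 + (453/2)x + 759/4
D E_{1/2} (Δ ∘ Δ) f = 144x + 453/2
∇ D E_{1/2} (Δ ∘ Δ) f = 144
(Δ + ∇ ∘ D ∘ E_{1/2}) (Δ ∘ Δ) f = 144x + 741/2
E_{2/3} (Δ + ∇ ∘ D ∘ E_{1/2}) (Δ ∘ Δ) f = 144x + 933/2
D_q E_{2/3} (Δ + ∇ ∘ D ∘ E_{1/2}) (Δ ∘ Δ) f = 144
D_q (Δ + ∇ ∘ D ∘ E_{1/2}) (Δ ∘ Δ) f = 144
E_{2/3} D_q (Δ + ∇ ∘ D ∘ E_{1/2}) (Δ ∘ Δ) f = 144
[D_q, E_{2/3}] (Δ + ∇ ∘ D ∘ E_{1/2}) (Δ ∘ Δ) f = 0
Δ ([D_q, E_{2/3}] ∘ (Δ + ∇ ∘ D ∘ E_{1/2}) ∘ Δ ∘ Δ) f = 0
Δ Δ ([D_q, E_{2/3}] ∘ (Δ + ∇ ∘ D ∘ E_{1/2}) ∘ Δ ∘ Δ) f = 0
Δ (Δ ∘ Δ) ([D_q, E_{2/3}] ∘ (Δ + ∇ ∘ D ∘ E_{1/2}) ∘ Δ ∘ Δ) f = 0
E_{1/2} (Δ ∘ Δ) ([D_q, E_{2/3}] ∘ (Δ + ∇ ∘ D ∘ E_{1/2}) ∘ Δ ∘ Δ) f = 0
D E_{1/2} (Δ ∘ Δ) ([D_q, E_{2/3}] ∘ (Δ + ∇ ∘ D ∘ E_{1/2}) ∘ Δ ∘ Δ) f = 0
∇ D E_{1/2} (Δ ∘ Δ) ([D_q, E_{2/3}] ∘ (Δ + ∇ ∘ D ∘ E_{1/2}) ∘ Δ ∘ Δ) f = 0
(Δ + ∇ ∘ D ∘ E_{1/2}) (Δ ∘ Δ) ([D_q, E_{2/3}] ∘ (Δ + ∇ ∘ D ∘ E_{1/2}) ∘ Δ ∘ Δ) f = 0
E_{2/3} (Δ + ∇ ∘ D ∘ E_{1/2}) (Δ ∘ Δ) ([D_q, E_{2/3}] ∘ (Δ + ∇ ∘ D ∘ E_{1/2}) ∘ Δ ∘ Δ) f = 0
D_q E_{2/3} (Δ + ∇ ∘ D ∘ E_{1/2}) (Δ ∘ Δ) ([D_q, E_{2/3}] ∘ (Δ + ∇ ∘ D ∘ E_{1/2}) ∘ Δ ∘ Δ) f = 0
D_q (Δ + ∇ ∘ D ∘ E_{1/2}) (Δ ∘ Δ) ([D_q, E_{2/3}] ∘ (Δ + ∇ ∘ D ∘ E_{1/2}) ∘ Δ ∘ Δ) f = 0
E_{2/3} D_q (Δ + ∇ ∘ D ∘ E_{1/2}) (Δ ∘ Δ) ([D_q, E_{2/3}] ∘ (Δ + ∇ ∘ D ∘ E_{1/2}) ∘ Δ ∘ Δ) f = 0
[D_q, E_{2/3}] (Δ + ∇ ∘ D ∘ E_{1/2}) (Δ ∘ Δ) ([D_q, E_{2/3}] ∘ (Δ + ∇ ∘ D ∘ E_{1/2}) ∘ Δ ∘ Δ) f = 0

g(x) = 0


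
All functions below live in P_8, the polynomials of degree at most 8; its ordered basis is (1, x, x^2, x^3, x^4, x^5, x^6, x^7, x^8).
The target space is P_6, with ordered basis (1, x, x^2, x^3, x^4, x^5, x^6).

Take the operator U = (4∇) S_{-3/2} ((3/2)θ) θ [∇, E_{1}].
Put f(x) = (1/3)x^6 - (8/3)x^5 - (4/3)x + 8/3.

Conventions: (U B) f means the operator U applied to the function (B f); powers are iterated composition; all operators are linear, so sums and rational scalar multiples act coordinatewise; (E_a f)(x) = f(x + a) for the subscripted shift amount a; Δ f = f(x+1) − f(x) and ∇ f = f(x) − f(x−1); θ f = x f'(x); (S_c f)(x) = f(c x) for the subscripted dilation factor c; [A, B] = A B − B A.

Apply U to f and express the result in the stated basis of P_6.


E_{1} f = (1/3)x^6 - (2/3)x^5 - (25/3)x^4 - 20x^3 - (65/3)x^2 - (38/3)x - 1
∇ E_{1} f = 2x^5 - (25/3)x^4 - 20x^3 - (65/3)x^2 - (34/3)x - 11/3
∇ f = 2x^5 - (55/3)x^4 + (100/3)x^3 - (95/3)x^2 + (46/3)x - 13/3
E_{1} ∇ f = 2x^5 - (25/3)x^4 - 20x^3 - (65/3)x^2 - (34/3)x - 11/3
[∇, E_{1}] f = 0
θ [∇, E_{1}] f = 0
θ θ [∇, E_{1}] f = 0
((3/2)θ) θ [∇, E_{1}] f = 0
S_{-3/2} ((3/2)θ) θ [∇, E_{1}] f = 0
∇ S_{-3/2} ((3/2)θ) θ [∇, E_{1}] f = 0
(4∇) S_{-3/2} ((3/2)θ) θ [∇, E_{1}] f = 0

the result is g(x) = 0


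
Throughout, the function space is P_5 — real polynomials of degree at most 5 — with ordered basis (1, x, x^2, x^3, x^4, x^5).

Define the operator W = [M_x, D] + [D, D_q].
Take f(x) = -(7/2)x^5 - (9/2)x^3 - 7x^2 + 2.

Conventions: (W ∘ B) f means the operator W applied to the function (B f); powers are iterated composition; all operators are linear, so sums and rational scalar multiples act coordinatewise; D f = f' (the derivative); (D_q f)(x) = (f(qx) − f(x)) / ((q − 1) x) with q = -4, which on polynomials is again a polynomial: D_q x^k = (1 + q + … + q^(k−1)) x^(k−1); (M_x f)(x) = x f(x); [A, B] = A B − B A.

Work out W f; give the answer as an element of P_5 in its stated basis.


D f = -(35/2)x^4 - (27/2)x^2 - 14x
M_x D f = -(35/2)x^5 - (27/2)x^3 - 14x^2
M_x f = -(7/2)x^6 - (9/2)x^4 - 7x^3 + 2x
D M_x f = -21x^5 - 18x^3 - 21x^2 + 2
[M_x, D] f = (7/2)x^5 + (9/2)x^3 + 7x^2 - 2
D_q f = -(1435/2)x^4 - (117/2)x^2 + 21x
D D_q f = -2870x^3 - 117x + 21
D f = -(35/2)x^4 - (27/2)x^2 - 14x
D_q D f = (1785/2)x^3 + (81/2)x - 14
[D, D_q] f = -(7525/2)x^3 - (315/2)x + 35
([M_x, D] + [D, D_q]) f = (7/2)x^5 - 3758x^3 + 7x^2 - (315/2)x + 33

g(x) = (7/2)x^5 - 3758x^3 + 7x^2 - (315/2)x + 33


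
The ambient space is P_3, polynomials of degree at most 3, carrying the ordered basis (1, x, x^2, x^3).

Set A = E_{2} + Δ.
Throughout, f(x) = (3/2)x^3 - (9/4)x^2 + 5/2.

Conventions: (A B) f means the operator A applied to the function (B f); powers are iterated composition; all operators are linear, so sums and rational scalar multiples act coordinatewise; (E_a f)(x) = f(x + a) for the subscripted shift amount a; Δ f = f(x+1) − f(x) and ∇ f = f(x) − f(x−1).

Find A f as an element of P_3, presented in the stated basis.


the image equals g(x) = (3/2)x^3 + (45/4)x^2 + 9x + 19/4

E_{2} f = (3/2)x^3 + (27/4)x^2 + 9x + 11/2
Δ f = (9/2)x^2 - 3/4
(E_{2} + Δ) f = (3/2)x^3 + (45/4)x^2 + 9x + 19/4


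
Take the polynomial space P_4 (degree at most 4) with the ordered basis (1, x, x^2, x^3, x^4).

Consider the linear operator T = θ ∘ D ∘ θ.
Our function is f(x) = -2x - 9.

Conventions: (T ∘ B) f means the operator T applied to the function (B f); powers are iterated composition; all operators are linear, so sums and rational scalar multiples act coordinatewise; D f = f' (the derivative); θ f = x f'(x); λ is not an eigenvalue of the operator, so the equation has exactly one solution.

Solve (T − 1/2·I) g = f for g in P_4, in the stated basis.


g(x) = 4x + 18

write g with unknown coordinates in the stated basis and equate coefficients in (T − 1/2·I) g = f
solving from the highest basis element down gives g = 4x + 18
check: T g = 0
so T g − 1/2·g = -2x - 9 = f ✓


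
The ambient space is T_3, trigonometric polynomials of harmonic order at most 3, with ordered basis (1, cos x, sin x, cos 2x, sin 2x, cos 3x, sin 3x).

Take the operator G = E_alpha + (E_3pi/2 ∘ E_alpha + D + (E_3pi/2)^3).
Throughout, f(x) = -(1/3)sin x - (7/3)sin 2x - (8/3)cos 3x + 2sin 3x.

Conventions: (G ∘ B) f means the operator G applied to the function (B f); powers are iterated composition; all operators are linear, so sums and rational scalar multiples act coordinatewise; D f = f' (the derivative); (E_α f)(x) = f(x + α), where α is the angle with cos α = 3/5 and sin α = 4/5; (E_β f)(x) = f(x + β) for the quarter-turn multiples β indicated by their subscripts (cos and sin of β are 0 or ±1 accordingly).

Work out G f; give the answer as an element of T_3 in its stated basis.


the result is g(x) = -(11/15)cos x - (7/15)sin x - (14/3)cos 2x + (7/3)sin 2x + (94/15)cos 3x + (6/5)sin 3x

E_alpha f = -(4/15)cos x - (1/5)sin x - (56/25)cos 2x + (49/75)sin 2x + (16/5)cos 3x - (14/15)sin 3x
E_alpha f = -(4/15)cos x - (1/5)sin x - (56/25)cos 2x + (49/75)sin 2x + (16/5)cos 3x - (14/15)sin 3x
E_3pi/2 E_alpha f = (1/5)cos x - (4/15)sin x + (56/25)cos 2x - (49/75)sin 2x - (14/15)cos 3x - (16/5)sin 3x
D f = -(1/3)cos x - (14/3)cos 2x + 6cos 3x + 8sin 3x
E_3pi/2 f = (1/3)cos x + (7/3)sin 2x + 2cos 3x + (8/3)sin 3x
E_3pi/2 E_3pi/2 f = (1/3)sin x - (7/3)sin 2x + (8/3)cos 3x - 2sin 3x
E_3pi/2 E_3pi/2 E_3pi/2 f = -(1/3)cos x + (7/3)sin 2x - 2cos 3x - (8/3)sin 3x
(E_3pi/2 ∘ E_alpha + D + (E_3pi/2)^3) f = -(7/15)cos x - (4/15)sin x - (182/75)cos 2x + (42/25)sin 2x + (46/15)cos 3x + (32/15)sin 3x
(E_alpha + (E_3pi/2 ∘ E_alpha + D + (E_3pi/2)^3)) f = -(11/15)cos x - (7/15)sin x - (14/3)cos 2x + (7/3)sin 2x + (94/15)cos 3x + (6/5)sin 3x
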